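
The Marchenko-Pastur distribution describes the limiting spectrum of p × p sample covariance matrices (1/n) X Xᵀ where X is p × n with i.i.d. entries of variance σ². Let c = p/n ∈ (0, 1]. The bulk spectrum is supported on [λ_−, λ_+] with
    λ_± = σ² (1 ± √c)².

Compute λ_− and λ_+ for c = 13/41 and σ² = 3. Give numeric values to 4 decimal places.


c = 13/41 = 0.317073; √c = 0.563093.
λ_− = σ² (1 − √c)² = 3 · (1 − 0.563093)² = 3 · (0.436907)² = 0.572664.
λ_+ = σ² (1 + √c)² = 3 · (1 + 0.563093)² = 3 · (1.563093)² = 7.329775.

Rounded to 4 decimal places: λ_− ≈ 0.5727, λ_+ ≈ 7.3298.


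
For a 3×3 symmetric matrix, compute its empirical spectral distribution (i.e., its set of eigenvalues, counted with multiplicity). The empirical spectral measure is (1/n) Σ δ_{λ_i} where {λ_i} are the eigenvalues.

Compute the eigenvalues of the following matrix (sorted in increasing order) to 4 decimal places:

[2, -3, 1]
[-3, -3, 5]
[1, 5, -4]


Since M is real symmetric, all three eigenvalues are real; they are the roots of det(λI − M) = λ³ − (tr M) λ² + s λ − det M, where s is the sum of the principal 2×2 minors.
tr M = 2 + (-3) + (-4) = -5.
s = (2·(-3) − (-3)²) + (2·(-4) − 1²) + ((-3)·(-4) − 5²) = -15 + (-9) + (-13) = -37.
det M (expand along row 1) = 2·(-13) − (-3)·7 + 1·(-12) = -17.
Characteristic polynomial: λ³ + 5λ² − 37λ + 17 = 0.
Substitute λ = y + (tr M)/3 = y − 1.666667 to remove the quadratic term: y³ + p·y + q = 0 with p = s − (tr M)²/3 = -45.333333 and q = −2(tr M)³/27 + (tr M)·s/3 − det M = 87.925926.
Three real roots ⇒ use the trigonometric (Viète) form: r = 2√(−p/3) = 7.774603, φ = arccos(3q/(p·r)) = arccos(-0.748415) = 2.416465 rad.
y_k = r·cos(φ/3 − 2πk/3) for k = 0, 1, 2 gives y = 5.385927, 2.162670, -7.548597.
λ_k = y_k − 1.666667 gives λ = 3.7193, 0.4960, -9.2153 (check: the sum is -5.0000 = tr M).

Eigenvalues sorted in increasing order: [-9.2153, 0.4960, 3.7193].


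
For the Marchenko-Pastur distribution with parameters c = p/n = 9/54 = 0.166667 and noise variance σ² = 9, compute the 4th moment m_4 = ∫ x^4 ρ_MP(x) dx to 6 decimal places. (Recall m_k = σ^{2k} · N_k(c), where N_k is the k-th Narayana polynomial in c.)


E[X⁴] = σ⁸ (1 + 6c + 6c² + c³) (fourth MP moment). With σ² = 9 (so σ⁸ = 6561) and c = 9/54 = 0.166667: E[X⁴] = 6561 · (1 + 6·0.166667 + 6·(0.166667)² + (0.166667)³) = 6561 · 2.171296.

So E[X^4] = 14245.875000.


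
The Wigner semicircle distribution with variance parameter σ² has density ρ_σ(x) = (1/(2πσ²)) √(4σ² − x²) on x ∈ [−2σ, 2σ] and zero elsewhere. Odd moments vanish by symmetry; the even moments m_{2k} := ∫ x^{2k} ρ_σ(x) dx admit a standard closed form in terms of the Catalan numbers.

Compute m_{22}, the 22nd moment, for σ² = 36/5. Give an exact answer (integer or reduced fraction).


By the scaled semicircle moment identity, m_{2k} = σ^{2k} · C_k with k = 11.
C_11 = (1/(k+1)) · C(2k, k) = (1/12) · C(22, 11) = (1/12) · 705432 = 58786.
σ^{2k} = (σ²)^k = (36/5)^11 = 131621703842267136/48828125.

Therefore m_{22} = σ^{22} · C_11 = (131621703842267136/48828125) · 58786 = 7737513482071515856896/48828125.


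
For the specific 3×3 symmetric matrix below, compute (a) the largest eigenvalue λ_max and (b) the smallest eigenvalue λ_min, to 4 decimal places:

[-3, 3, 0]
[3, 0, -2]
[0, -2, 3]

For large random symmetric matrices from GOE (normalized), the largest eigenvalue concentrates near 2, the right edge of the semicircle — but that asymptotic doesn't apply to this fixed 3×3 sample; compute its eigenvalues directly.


Since M is real symmetric, all three eigenvalues are real; they are the roots of det(λI − M) = λ³ − (tr M) λ² + s λ − det M, where s is the sum of the principal 2×2 minors.
tr M = -3 + 0 + 3 = 0.
s = ((-3)·0 − 3²) + ((-3)·3 − 0²) + (0·3 − (-2)²) = -9 + (-9) + (-4) = -22.
det M (expand along row 1) = (-3)·(-4) − 3·9 + 0·(-6) = -15.
Characteristic polynomial: λ³ − 22λ + 15 = 0.
Substitute λ = y + (tr M)/3 = y + 0.000000 to remove the quadratic term: y³ + p·y + q = 0 with p = s − (tr M)²/3 = -22.000000 and q = −2(tr M)³/27 + (tr M)·s/3 − det M = 15.000000.
Three real roots ⇒ use the trigonometric (Viète) form: r = 2√(−p/3) = 5.416026, φ = arccos(3q/(p·r)) = arccos(-0.377667) = 1.958072 rad.
y_k = r·cos(φ/3 − 2πk/3) for k = 0, 1, 2 gives y = 4.302776, 0.697224, -5.000000.
λ_k = y_k + 0.000000 gives λ = 4.3028, 0.6972, -5.0000 (check: the sum is 0.0000 = tr M).

Hence λ_max = 4.3028 and λ_min = -5.0000.


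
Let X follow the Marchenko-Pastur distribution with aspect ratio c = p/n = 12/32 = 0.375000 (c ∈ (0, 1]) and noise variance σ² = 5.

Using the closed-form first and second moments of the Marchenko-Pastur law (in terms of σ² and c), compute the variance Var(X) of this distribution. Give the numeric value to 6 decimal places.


Recall the MP moments m_1 = E[X] = σ² and m_2 = E[X²] = σ⁴ (1 + c).
m_1 = E[X] = σ² = 5, so m_1² = 25.
m_2 = E[X²] = σ⁴ (1 + c) = 25 · (1 + 0.375000) = 25 · 1.375000 = 34.375000.
(Note m_2 − m_1² simplifies to c · σ⁴ = 0.375000 · 25.)

Var(X) = m_2 − m_1² = 34.375000 − 25 = 9.375000.


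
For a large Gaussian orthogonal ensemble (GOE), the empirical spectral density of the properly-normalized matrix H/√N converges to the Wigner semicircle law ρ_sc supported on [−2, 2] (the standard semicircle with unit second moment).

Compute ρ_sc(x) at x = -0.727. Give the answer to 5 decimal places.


ρ_sc(x) = (1/(2π)) √(4 − x²). With x = -0.727:
  4 − x² = 4 − (-0.727)² = 4 − 0.528529 = 3.471471.
  √(4 − x²) = 1.863188.
  1/(2π) = 0.159155.
  ρ_sc(-0.727) = 0.159155 · 1.863188 = 0.296536.

Rounded to 5 decimal places: ρ_sc(-0.727) ≈ 0.29654.


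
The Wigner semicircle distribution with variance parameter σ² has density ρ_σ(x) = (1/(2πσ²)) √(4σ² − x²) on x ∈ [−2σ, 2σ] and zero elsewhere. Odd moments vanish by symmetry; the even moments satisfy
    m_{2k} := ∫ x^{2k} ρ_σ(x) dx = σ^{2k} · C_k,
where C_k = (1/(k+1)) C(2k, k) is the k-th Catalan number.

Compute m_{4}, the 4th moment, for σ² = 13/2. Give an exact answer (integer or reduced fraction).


By the scaled semicircle moment identity, m_{2k} = σ^{2k} · C_k with k = 2.
C_2 = (1/(k+1)) · C(2k, k) = (1/3) · C(4, 2) = (1/3) · 6 = 2.
σ^{2k} = (σ²)^k = (13/2)^2 = 169/4.

Therefore m_{4} = σ^{4} · C_2 = (169/4) · 2 = 169/2.


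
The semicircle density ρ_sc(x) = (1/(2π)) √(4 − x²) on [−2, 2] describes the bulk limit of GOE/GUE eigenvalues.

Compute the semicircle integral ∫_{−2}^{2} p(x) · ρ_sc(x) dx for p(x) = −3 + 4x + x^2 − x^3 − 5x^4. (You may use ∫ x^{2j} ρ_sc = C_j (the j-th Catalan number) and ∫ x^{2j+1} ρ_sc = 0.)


Write p(x) = Σ a_i x^i, split into monomials and integrate each against ρ_sc separately.
Using ∫ x^{2j} ρ_sc = C_j = (1/(j+1)) C(2j, j) (Catalan numbers) and ∫ x^{2j+1} ρ_sc = 0 (odd monomials vanish by symmetry):
  i = 0 (even): a_0 · C_{0} = -3 · 1 = -3
  i = 1 (odd): ∫ x^1 ρ_sc = 0 (vanishes)
  i = 2 (even): a_2 · C_{1} = 1 · 1 = 1
  i = 3 (odd): ∫ x^3 ρ_sc = 0 (vanishes)
  i = 4 (even): a_4 · C_{2} = -5 · 2 = -10

Summing the contributions: ∫_{−2}^{2} p(x) ρ_sc(x) dx = (-3) + 1 + (-10) = -12.


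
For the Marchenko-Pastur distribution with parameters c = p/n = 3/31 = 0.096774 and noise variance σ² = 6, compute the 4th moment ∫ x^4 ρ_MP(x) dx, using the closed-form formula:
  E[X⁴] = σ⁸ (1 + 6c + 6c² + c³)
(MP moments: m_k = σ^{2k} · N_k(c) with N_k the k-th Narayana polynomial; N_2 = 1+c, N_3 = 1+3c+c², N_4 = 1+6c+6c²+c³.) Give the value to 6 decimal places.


E[X⁴] = σ⁸ (1 + 6c + 6c² + c³) (fourth MP moment). With σ² = 6 (so σ⁸ = 1296) and c = 3/31 = 0.096774: E[X⁴] = 1296 · (1 + 6·0.096774 + 6·(0.096774)² + (0.096774)³) = 1296 · 1.637743.

So E[X^4] = 2122.514853.


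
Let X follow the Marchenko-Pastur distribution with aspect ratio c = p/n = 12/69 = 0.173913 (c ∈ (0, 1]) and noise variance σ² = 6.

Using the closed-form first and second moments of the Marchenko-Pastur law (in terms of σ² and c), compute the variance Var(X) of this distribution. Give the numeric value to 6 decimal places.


Recall the MP moments m_1 = E[X] = σ² and m_2 = E[X²] = σ⁴ (1 + c).
m_1 = E[X] = σ² = 6, so m_1² = 36.
m_2 = E[X²] = σ⁴ (1 + c) = 36 · (1 + 0.173913) = 36 · 1.173913 = 42.260870.
(Note m_2 − m_1² simplifies to c · σ⁴ = 0.173913 · 36.)

Var(X) = m_2 − m_1² = 42.260870 − 36 = 6.260870.


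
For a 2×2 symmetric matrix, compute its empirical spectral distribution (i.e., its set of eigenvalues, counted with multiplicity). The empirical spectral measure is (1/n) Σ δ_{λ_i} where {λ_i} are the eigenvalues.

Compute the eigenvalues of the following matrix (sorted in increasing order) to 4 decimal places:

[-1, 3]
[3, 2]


Since M is real symmetric, both eigenvalues are real; they are the roots of det(λI − M) = λ² − (tr M) λ + det M.
tr M = -1 + 2 = 1.
det M = (-1)·2 − 3² = -2 − 9 = -11.
Characteristic polynomial: λ² − λ − 11 = 0.
Discriminant Δ = (tr M)² − 4·det M = 1 − (-44) = 45; √Δ = 6.708204.
λ = (tr M ± √Δ)/2 = (1 ± 6.708204)/2, giving (tr M − √Δ)/2 = -2.8541 and (tr M + √Δ)/2 = 3.8541.

Eigenvalues sorted in increasing order: [-2.8541, 3.8541].


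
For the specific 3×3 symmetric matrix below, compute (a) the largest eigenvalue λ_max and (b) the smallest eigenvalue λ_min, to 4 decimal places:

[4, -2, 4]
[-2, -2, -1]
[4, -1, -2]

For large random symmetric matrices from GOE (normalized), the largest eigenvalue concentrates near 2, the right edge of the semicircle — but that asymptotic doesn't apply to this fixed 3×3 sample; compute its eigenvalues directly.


Since M is real symmetric, all three eigenvalues are real; they are the roots of det(λI − M) = λ³ − (tr M) λ² + s λ − det M, where s is the sum of the principal 2×2 minors.
tr M = 4 + (-2) + (-2) = 0.
s = (4·(-2) − (-2)²) + (4·(-2) − 4²) + ((-2)·(-2) − (-1)²) = -12 + (-24) + 3 = -33.
det M (expand along row 1) = 4·3 − (-2)·8 + 4·10 = 68.
Characteristic polynomial: λ³ − 33λ − 68 = 0.
Substitute λ = y + (tr M)/3 = y + 0.000000 to remove the quadratic term: y³ + p·y + q = 0 with p = s − (tr M)²/3 = -33.000000 and q = −2(tr M)³/27 + (tr M)·s/3 − det M = -68.000000.
Three real roots ⇒ use the trigonometric (Viète) form: r = 2√(−p/3) = 6.633250, φ = arccos(3q/(p·r)) = arccos(0.931944) = 0.371058 rad.
y_k = r·cos(φ/3 − 2πk/3) for k = 0, 1, 2 gives y = 6.582576, -2.582576, -4.000000.
λ_k = y_k + 0.000000 gives λ = 6.5826, -2.5826, -4.0000 (check: the sum is 0.0000 = tr M).

Hence λ_max = 6.5826 and λ_min = -4.0000.


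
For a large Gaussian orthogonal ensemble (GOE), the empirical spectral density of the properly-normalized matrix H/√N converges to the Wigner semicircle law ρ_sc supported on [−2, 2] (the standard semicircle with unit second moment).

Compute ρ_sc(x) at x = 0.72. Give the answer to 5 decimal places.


ρ_sc(x) = (1/(2π)) √(4 − x²). With x = 0.72:
  4 − x² = 4 − (0.72)² = 4 − 0.518400 = 3.481600.
  √(4 − x²) = 1.865905.
  1/(2π) = 0.159155.
  ρ_sc(0.72) = 0.159155 · 1.865905 = 0.296968.

Rounded to 5 decimal places: ρ_sc(0.72) ≈ 0.29697.


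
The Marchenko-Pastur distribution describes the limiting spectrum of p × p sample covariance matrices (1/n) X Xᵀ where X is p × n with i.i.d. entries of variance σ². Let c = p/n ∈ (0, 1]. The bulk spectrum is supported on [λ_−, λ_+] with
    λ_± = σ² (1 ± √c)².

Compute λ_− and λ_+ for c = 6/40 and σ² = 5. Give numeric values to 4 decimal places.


c = 6/40 = 0.150000; √c = 0.387298.
λ_− = σ² (1 − √c)² = 5 · (1 − 0.387298)² = 5 · (0.612702)² = 1.877017.
λ_+ = σ² (1 + √c)² = 5 · (1 + 0.387298)² = 5 · (1.387298)² = 9.622983.

Rounded to 4 decimal places: λ_− ≈ 1.8770, λ_+ ≈ 9.6230.


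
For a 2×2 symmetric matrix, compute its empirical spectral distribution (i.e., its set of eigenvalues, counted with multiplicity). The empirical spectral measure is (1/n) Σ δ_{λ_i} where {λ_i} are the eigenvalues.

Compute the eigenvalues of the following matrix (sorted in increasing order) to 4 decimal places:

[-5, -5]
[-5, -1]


Since M is real symmetric, both eigenvalues are real; they are the roots of det(λI − M) = λ² − (tr M) λ + det M.
tr M = -5 + (-1) = -6.
det M = (-5)·(-1) − (-5)² = 5 − 25 = -20.
Characteristic polynomial: λ² + 6λ − 20 = 0.
Discriminant Δ = (tr M)² − 4·det M = 36 − (-80) = 116; √Δ = 10.770330.
λ = (tr M ± √Δ)/2 = (-6 ± 10.770330)/2, giving (tr M − √Δ)/2 = -8.3852 and (tr M + √Δ)/2 = 2.3852.

Eigenvalues sorted in increasing order: [-8.3852, 2.3852].


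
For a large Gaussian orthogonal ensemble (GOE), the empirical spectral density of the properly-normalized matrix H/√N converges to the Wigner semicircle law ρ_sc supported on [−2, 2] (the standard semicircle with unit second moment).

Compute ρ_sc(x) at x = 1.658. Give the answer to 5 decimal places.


ρ_sc(x) = (1/(2π)) √(4 − x²). With x = 1.658:
  4 − x² = 4 − (1.658)² = 4 − 2.748964 = 1.251036.
  √(4 − x²) = 1.118497.
  1/(2π) = 0.159155.
  ρ_sc(1.658) = 0.159155 · 1.118497 = 0.178014.

Rounded to 5 decimal places: ρ_sc(1.658) ≈ 0.17801.


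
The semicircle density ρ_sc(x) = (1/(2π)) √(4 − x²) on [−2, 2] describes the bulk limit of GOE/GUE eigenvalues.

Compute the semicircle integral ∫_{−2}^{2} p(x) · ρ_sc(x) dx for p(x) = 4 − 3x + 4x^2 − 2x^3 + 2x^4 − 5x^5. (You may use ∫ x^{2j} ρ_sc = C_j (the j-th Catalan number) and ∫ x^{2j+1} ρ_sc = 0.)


Write p(x) = Σ a_i x^i, split into monomials and integrate each against ρ_sc separately.
Using ∫ x^{2j} ρ_sc = C_j = (1/(j+1)) C(2j, j) (Catalan numbers) and ∫ x^{2j+1} ρ_sc = 0 (odd monomials vanish by symmetry):
  i = 0 (even): a_0 · C_{0} = 4 · 1 = 4
  i = 1 (odd): ∫ x^1 ρ_sc = 0 (vanishes)
  i = 2 (even): a_2 · C_{1} = 4 · 1 = 4
  i = 3 (odd): ∫ x^3 ρ_sc = 0 (vanishes)
  i = 4 (even): a_4 · C_{2} = 2 · 2 = 4
  i = 5 (odd): ∫ x^5 ρ_sc = 0 (vanishes)

Summing the contributions: ∫_{−2}^{2} p(x) ρ_sc(x) dx = 4 + 4 + 4 = 12.


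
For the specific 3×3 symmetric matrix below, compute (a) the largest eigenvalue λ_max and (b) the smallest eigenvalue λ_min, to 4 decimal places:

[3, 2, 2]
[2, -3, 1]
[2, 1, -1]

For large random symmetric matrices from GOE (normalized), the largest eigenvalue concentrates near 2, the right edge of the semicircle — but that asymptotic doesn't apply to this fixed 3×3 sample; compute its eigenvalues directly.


Since M is real symmetric, all three eigenvalues are real; they are the roots of det(λI − M) = λ³ − (tr M) λ² + s λ − det M, where s is the sum of the principal 2×2 minors.
tr M = 3 + (-3) + (-1) = -1.
s = (3·(-3) − 2²) + (3·(-1) − 2²) + ((-3)·(-1) − 1²) = -13 + (-7) + 2 = -18.
det M (expand along row 1) = 3·2 − 2·(-4) + 2·8 = 30.
Characteristic polynomial: λ³ + λ² − 18λ − 30 = 0.
Substitute λ = y + (tr M)/3 = y − 0.333333 to remove the quadratic term: y³ + p·y + q = 0 with p = s − (tr M)²/3 = -18.333333 and q = −2(tr M)³/27 + (tr M)·s/3 − det M = -23.925926.
Three real roots ⇒ use the trigonometric (Viète) form: r = 2√(−p/3) = 4.944132, φ = arccos(3q/(p·r)) = arccos(0.791878) = 0.656918 rad.
y_k = r·cos(φ/3 − 2πk/3) for k = 0, 1, 2 gives y = 4.826072, -1.482927, -3.343146.
λ_k = y_k − 0.333333 gives λ = 4.4927, -1.8163, -3.6765 (check: the sum is -1.0000 = tr M).

Hence λ_max = 4.4927 and λ_min = -3.6765.


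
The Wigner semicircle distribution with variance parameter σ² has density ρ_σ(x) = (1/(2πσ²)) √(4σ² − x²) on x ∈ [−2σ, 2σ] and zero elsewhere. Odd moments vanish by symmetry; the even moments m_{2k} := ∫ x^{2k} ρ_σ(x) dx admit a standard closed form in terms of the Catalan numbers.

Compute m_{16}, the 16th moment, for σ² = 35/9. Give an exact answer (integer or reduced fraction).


By the scaled semicircle moment identity, m_{2k} = σ^{2k} · C_k with k = 8.
C_8 = (1/(k+1)) · C(2k, k) = (1/9) · C(16, 8) = (1/9) · 12870 = 1430.
σ^{2k} = (σ²)^k = (35/9)^8 = 2251875390625/43046721.

Therefore m_{16} = σ^{16} · C_8 = (2251875390625/43046721) · 1430 = 3220181808593750/43046721.


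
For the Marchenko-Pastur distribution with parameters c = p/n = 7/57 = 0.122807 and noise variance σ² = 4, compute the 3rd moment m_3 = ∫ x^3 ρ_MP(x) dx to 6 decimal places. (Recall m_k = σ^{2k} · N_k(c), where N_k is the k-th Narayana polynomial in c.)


E[X³] = σ⁶ (1 + 3c + c²) (third MP moment). With σ² = 4 (so σ⁶ = 64) and c = 7/57 = 0.122807: E[X³] = 64 · (1 + 3·0.122807 + (0.122807)²) = 64 · 1.383503.

So E[X^3] = 88.544167.


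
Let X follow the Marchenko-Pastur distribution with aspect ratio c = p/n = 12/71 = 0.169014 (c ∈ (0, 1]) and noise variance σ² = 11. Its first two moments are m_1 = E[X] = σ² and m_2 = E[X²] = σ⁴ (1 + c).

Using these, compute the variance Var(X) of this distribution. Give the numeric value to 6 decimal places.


m_1 = E[X] = σ² = 11, so m_1² = 121.
m_2 = E[X²] = σ⁴ (1 + c) = 121 · (1 + 0.169014) = 121 · 1.169014 = 141.450704.
(Note m_2 − m_1² simplifies to c · σ⁴ = 0.169014 · 121.)

Var(X) = m_2 − m_1² = 141.450704 − 121 = 20.450704.


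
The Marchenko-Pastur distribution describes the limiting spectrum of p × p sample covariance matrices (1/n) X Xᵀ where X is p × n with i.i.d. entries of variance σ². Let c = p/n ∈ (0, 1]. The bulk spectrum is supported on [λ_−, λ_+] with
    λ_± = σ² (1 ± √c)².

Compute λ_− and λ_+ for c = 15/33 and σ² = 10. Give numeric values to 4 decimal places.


c = 15/33 = 0.454545; √c = 0.674200.
λ_− = σ² (1 − √c)² = 10 · (1 − 0.674200)² = 10 · (0.325800)² = 1.061457.
λ_+ = σ² (1 + √c)² = 10 · (1 + 0.674200)² = 10 · (1.674200)² = 28.029452.

Rounded to 4 decimal places: λ_− ≈ 1.0615, λ_+ ≈ 28.0295.


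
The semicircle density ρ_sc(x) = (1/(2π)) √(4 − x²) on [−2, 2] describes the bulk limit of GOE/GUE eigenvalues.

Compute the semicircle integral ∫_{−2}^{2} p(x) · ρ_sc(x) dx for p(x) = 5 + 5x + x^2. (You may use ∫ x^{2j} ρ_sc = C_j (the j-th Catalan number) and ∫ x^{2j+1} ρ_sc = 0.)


Write p(x) = Σ a_i x^i, split into monomials and integrate each against ρ_sc separately.
Using ∫ x^{2j} ρ_sc = C_j = (1/(j+1)) C(2j, j) (Catalan numbers) and ∫ x^{2j+1} ρ_sc = 0 (odd monomials vanish by symmetry):
  i = 0 (even): a_0 · C_{0} = 5 · 1 = 5
  i = 1 (odd): ∫ x^1 ρ_sc = 0 (vanishes)
  i = 2 (even): a_2 · C_{1} = 1 · 1 = 1

Summing the contributions: ∫_{−2}^{2} p(x) ρ_sc(x) dx = 5 + 1 = 6.


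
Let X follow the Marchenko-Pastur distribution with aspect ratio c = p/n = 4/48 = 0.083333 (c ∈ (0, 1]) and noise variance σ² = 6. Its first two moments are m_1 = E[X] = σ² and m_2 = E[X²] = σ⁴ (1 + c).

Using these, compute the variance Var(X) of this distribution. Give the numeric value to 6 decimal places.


m_1 = E[X] = σ² = 6, so m_1² = 36.
m_2 = E[X²] = σ⁴ (1 + c) = 36 · (1 + 0.083333) = 36 · 1.083333 = 39.000000.
(Note m_2 − m_1² simplifies to c · σ⁴ = 0.083333 · 36.)

Var(X) = m_2 − m_1² = 39.000000 − 36 = 3.000000.


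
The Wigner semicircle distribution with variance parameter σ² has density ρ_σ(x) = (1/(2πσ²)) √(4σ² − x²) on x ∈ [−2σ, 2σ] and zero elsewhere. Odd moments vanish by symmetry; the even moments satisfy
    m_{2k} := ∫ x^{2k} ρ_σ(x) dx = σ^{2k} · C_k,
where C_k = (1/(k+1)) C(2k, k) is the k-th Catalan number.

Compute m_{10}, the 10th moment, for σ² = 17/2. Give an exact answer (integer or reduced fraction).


By the scaled semicircle moment identity, m_{2k} = σ^{2k} · C_k with k = 5.
C_5 = (1/(k+1)) · C(2k, k) = (1/6) · C(10, 5) = (1/6) · 252 = 42.
σ^{2k} = (σ²)^k = (17/2)^5 = 1419857/32.

Therefore m_{10} = σ^{10} · C_5 = (1419857/32) · 42 = 29816997/16.


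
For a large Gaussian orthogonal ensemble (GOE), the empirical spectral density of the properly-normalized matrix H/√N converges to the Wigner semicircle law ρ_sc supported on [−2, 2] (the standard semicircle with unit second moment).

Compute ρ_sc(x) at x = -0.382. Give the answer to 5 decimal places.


ρ_sc(x) = (1/(2π)) √(4 − x²). With x = -0.382:
  4 − x² = 4 − (-0.382)² = 4 − 0.145924 = 3.854076.
  √(4 − x²) = 1.963180.
  1/(2π) = 0.159155.
  ρ_sc(-0.382) = 0.159155 · 1.963180 = 0.312450.

Rounded to 5 decimal places: ρ_sc(-0.382) ≈ 0.31245.


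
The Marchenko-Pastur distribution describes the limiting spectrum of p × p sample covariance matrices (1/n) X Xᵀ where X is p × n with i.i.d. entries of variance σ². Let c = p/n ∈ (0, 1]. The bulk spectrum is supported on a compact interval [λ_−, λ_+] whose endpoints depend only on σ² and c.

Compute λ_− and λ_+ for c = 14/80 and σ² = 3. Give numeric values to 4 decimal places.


c = 14/80 = 0.175000; √c = 0.418330.
λ_− = σ² (1 − √c)² = 3 · (1 − 0.418330)² = 3 · (0.581670)² = 1.015020.
λ_+ = σ² (1 + √c)² = 3 · (1 + 0.418330)² = 3 · (1.418330)² = 6.034980.

Rounded to 4 decimal places: λ_− ≈ 1.0150, λ_+ ≈ 6.0350.


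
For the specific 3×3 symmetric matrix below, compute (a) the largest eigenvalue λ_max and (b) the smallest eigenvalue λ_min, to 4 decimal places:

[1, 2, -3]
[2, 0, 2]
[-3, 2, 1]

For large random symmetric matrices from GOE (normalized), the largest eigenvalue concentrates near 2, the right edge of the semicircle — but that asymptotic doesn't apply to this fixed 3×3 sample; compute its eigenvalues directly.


Since M is real symmetric, all three eigenvalues are real; they are the roots of det(λI − M) = λ³ − (tr M) λ² + s λ − det M, where s is the sum of the principal 2×2 minors.
tr M = 1 + 0 + 1 = 2.
s = (1·0 − 2²) + (1·1 − (-3)²) + (0·1 − 2²) = -4 + (-8) + (-4) = -16.
det M (expand along row 1) = 1·(-4) − 2·8 + (-3)·4 = -32.
Characteristic polynomial: λ³ − 2λ² − 16λ + 32 = 0.
Substitute λ = y + (tr M)/3 = y + 0.666667 to remove the quadratic term: y³ + p·y + q = 0 with p = s − (tr M)²/3 = -17.333333 and q = −2(tr M)³/27 + (tr M)·s/3 − det M = 20.740741.
Three real roots ⇒ use the trigonometric (Viète) form: r = 2√(−p/3) = 4.807402, φ = arccos(3q/(p·r)) = arccos(-0.746712) = 2.413901 rad.
y_k = r·cos(φ/3 − 2πk/3) for k = 0, 1, 2 gives y = 3.333333, 1.333333, -4.666667.
λ_k = y_k + 0.666667 gives λ = 4.0000, 2.0000, -4.0000 (check: the sum is 2.0000 = tr M).

Hence λ_max = 4.0000 and λ_min = -4.0000.


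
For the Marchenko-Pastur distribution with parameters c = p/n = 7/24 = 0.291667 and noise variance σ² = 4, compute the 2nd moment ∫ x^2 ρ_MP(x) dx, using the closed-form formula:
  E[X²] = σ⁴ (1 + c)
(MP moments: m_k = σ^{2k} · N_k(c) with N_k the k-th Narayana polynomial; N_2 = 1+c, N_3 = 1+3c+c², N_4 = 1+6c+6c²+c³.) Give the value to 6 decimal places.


E[X²] = σ⁴ (1 + c) (second MP moment). With σ² = 4 (so σ⁴ = 16) and c = 7/24 = 0.291667: E[X²] = 16 · (1 + 0.291667) = 16 · 1.291667.

So E[X^2] = 20.666667.


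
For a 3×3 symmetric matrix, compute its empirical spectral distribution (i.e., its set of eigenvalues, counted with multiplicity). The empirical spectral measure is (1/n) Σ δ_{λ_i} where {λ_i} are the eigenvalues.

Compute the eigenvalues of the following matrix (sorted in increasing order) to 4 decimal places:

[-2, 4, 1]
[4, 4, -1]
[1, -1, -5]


Since M is real symmetric, all three eigenvalues are real; they are the roots of det(λI − M) = λ³ − (tr M) λ² + s λ − det M, where s is the sum of the principal 2×2 minors.
tr M = -2 + 4 + (-5) = -3.
s = ((-2)·4 − 4²) + ((-2)·(-5) − 1²) + (4·(-5) − (-1)²) = -24 + 9 + (-21) = -36.
det M (expand along row 1) = (-2)·(-21) − 4·(-19) + 1·(-8) = 110.
Characteristic polynomial: λ³ + 3λ² − 36λ − 110 = 0.
Substitute λ = y + (tr M)/3 = y − 1.000000 to remove the quadratic term: y³ + p·y + q = 0 with p = s − (tr M)²/3 = -39.000000 and q = −2(tr M)³/27 + (tr M)·s/3 − det M = -72.000000.
Three real roots ⇒ use the trigonometric (Viète) form: r = 2√(−p/3) = 7.211103, φ = arccos(3q/(p·r)) = arccos(0.768046) = 0.695011 rad.
y_k = r·cos(φ/3 − 2πk/3) for k = 0, 1, 2 gives y = 7.018452, -2.075352, -4.943101.
λ_k = y_k − 1.000000 gives λ = 6.0185, -3.0754, -5.9431 (check: the sum is -3.0000 = tr M).

Eigenvalues sorted in increasing order: [-5.9431, -3.0754, 6.0185].


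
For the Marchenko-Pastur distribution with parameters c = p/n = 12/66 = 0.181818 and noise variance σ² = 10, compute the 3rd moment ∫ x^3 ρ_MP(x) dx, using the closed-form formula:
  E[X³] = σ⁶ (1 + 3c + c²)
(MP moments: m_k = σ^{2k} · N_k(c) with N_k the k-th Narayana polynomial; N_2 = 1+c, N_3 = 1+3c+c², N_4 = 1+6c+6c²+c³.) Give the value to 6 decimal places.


E[X³] = σ⁶ (1 + 3c + c²) (third MP moment). With σ² = 10 (so σ⁶ = 1000) and c = 12/66 = 0.181818: E[X³] = 1000 · (1 + 3·0.181818 + (0.181818)²) = 1000 · 1.578512.

So E[X^3] = 1578.512397.


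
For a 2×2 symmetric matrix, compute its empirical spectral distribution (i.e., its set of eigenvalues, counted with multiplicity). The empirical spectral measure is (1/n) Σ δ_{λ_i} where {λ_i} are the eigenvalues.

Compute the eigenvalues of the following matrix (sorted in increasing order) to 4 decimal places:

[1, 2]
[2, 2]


Since M is real symmetric, both eigenvalues are real; they are the roots of det(λI − M) = λ² − (tr M) λ + det M.
tr M = 1 + 2 = 3.
det M = 1·2 − 2² = 2 − 4 = -2.
Characteristic polynomial: λ² − 3λ − 2 = 0.
Discriminant Δ = (tr M)² − 4·det M = 9 − (-8) = 17; √Δ = 4.123106.
λ = (tr M ± √Δ)/2 = (3 ± 4.123106)/2, giving (tr M − √Δ)/2 = -0.5616 and (tr M + √Δ)/2 = 3.5616.

Eigenvalues sorted in increasing order: [-0.5616, 3.5616].


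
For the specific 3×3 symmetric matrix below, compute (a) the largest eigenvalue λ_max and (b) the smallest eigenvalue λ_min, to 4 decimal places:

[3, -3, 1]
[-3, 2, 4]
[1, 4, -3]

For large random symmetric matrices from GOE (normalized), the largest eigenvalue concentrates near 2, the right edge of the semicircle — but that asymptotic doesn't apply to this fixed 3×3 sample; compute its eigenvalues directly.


Since M is real symmetric, all three eigenvalues are real; they are the roots of det(λI − M) = λ³ − (tr M) λ² + s λ − det M, where s is the sum of the principal 2×2 minors.
tr M = 3 + 2 + (-3) = 2.
s = (3·2 − (-3)²) + (3·(-3) − 1²) + (2·(-3) − 4²) = -3 + (-10) + (-22) = -35.
det M (expand along row 1) = 3·(-22) − (-3)·5 + 1·(-14) = -65.
Characteristic polynomial: λ³ − 2λ² − 35λ + 65 = 0.
Substitute λ = y + (tr M)/3 = y + 0.666667 to remove the quadratic term: y³ + p·y + q = 0 with p = s − (tr M)²/3 = -36.333333 and q = −2(tr M)³/27 + (tr M)·s/3 − det M = 41.074074.
Three real roots ⇒ use the trigonometric (Viète) form: r = 2√(−p/3) = 6.960204, φ = arccos(3q/(p·r)) = arccos(-0.487261) = 2.079747 rad.
y_k = r·cos(φ/3 − 2πk/3) for k = 0, 1, 2 gives y = 5.353607, 1.175144, -6.528751.
λ_k = y_k + 0.666667 gives λ = 6.0203, 1.8418, -5.8621 (check: the sum is 2.0000 = tr M).

Hence λ_max = 6.0203 and λ_min = -5.8621.


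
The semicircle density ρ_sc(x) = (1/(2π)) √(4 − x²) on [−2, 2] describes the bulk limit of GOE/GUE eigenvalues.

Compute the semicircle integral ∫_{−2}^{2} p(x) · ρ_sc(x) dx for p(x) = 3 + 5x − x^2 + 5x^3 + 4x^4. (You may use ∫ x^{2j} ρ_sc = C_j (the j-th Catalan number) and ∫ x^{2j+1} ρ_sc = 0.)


Write p(x) = Σ a_i x^i, split into monomials and integrate each against ρ_sc separately.
Using ∫ x^{2j} ρ_sc = C_j = (1/(j+1)) C(2j, j) (Catalan numbers) and ∫ x^{2j+1} ρ_sc = 0 (odd monomials vanish by symmetry):
  i = 0 (even): a_0 · C_{0} = 3 · 1 = 3
  i = 1 (odd): ∫ x^1 ρ_sc = 0 (vanishes)
  i = 2 (even): a_2 · C_{1} = -1 · 1 = -1
  i = 3 (odd): ∫ x^3 ρ_sc = 0 (vanishes)
  i = 4 (even): a_4 · C_{2} = 4 · 2 = 8

Summing the contributions: ∫_{−2}^{2} p(x) ρ_sc(x) dx = 3 + (-1) + 8 = 10.


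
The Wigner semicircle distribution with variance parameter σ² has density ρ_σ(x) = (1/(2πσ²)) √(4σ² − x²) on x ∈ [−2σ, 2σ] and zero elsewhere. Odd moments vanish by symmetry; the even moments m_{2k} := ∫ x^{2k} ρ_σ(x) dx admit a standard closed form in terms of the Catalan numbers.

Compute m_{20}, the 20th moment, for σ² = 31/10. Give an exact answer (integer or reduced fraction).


By the scaled semicircle moment identity, m_{2k} = σ^{2k} · C_k with k = 10.
C_10 = (1/(k+1)) · C(2k, k) = (1/11) · C(20, 10) = (1/11) · 184756 = 16796.
σ^{2k} = (σ²)^k = (31/10)^10 = 819628286980801/10000000000.

Therefore m_{20} = σ^{20} · C_10 = (819628286980801/10000000000) · 16796 = 3441619177032383399/2500000000.


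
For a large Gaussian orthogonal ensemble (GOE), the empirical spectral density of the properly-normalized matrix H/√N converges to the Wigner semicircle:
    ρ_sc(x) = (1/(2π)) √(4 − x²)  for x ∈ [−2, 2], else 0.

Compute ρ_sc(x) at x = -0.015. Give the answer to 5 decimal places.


ρ_sc(x) = (1/(2π)) √(4 − x²). With x = -0.015:
  4 − x² = 4 − (-0.015)² = 4 − 0.000225 = 3.999775.
  √(4 − x²) = 1.999944.
  1/(2π) = 0.159155.
  ρ_sc(-0.015) = 0.159155 · 1.999944 = 0.318301.

Rounded to 5 decimal places: ρ_sc(-0.015) ≈ 0.31830.


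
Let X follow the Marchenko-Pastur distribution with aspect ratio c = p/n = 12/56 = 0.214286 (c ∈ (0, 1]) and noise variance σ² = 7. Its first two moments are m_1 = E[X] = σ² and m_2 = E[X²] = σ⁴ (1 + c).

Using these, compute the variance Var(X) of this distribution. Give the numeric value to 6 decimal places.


m_1 = E[X] = σ² = 7, so m_1² = 49.
m_2 = E[X²] = σ⁴ (1 + c) = 49 · (1 + 0.214286) = 49 · 1.214286 = 59.500000.
(Note m_2 − m_1² simplifies to c · σ⁴ = 0.214286 · 49.)

Var(X) = m_2 − m_1² = 59.500000 − 49 = 10.500000.


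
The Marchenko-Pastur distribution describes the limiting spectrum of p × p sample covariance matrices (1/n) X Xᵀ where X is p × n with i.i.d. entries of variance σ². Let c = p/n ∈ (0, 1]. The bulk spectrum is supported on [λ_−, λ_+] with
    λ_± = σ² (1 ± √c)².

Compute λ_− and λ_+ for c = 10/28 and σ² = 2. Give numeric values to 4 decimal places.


c = 10/28 = 0.357143; √c = 0.597614.
λ_− = σ² (1 − √c)² = 2 · (1 − 0.597614)² = 2 · (0.402386)² = 0.323828.
λ_+ = σ² (1 + √c)² = 2 · (1 + 0.597614)² = 2 · (1.597614)² = 5.104743.

Rounded to 4 decimal places: λ_− ≈ 0.3238, λ_+ ≈ 5.1047.


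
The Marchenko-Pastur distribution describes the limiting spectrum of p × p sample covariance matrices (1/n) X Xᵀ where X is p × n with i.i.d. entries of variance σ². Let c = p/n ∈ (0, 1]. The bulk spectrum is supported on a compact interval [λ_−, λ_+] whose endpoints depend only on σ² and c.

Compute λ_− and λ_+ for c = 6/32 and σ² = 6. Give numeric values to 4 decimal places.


c = 6/32 = 0.187500; √c = 0.433013.
λ_− = σ² (1 − √c)² = 6 · (1 − 0.433013)² = 6 · (0.566987)² = 1.928848.
λ_+ = σ² (1 + √c)² = 6 · (1 + 0.433013)² = 6 · (1.433013)² = 12.321152.

Rounded to 4 decimal places: λ_− ≈ 1.9288, λ_+ ≈ 12.3212.


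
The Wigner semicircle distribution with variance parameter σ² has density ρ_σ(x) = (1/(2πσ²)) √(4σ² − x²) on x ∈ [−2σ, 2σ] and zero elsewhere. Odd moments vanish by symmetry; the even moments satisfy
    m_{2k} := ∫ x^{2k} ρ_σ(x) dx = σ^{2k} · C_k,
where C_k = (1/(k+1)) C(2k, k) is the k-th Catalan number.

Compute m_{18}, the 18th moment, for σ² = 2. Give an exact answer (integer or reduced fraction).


By the scaled semicircle moment identity, m_{2k} = σ^{2k} · C_k with k = 9.
C_9 = (1/(k+1)) · C(2k, k) = (1/10) · C(18, 9) = (1/10) · 48620 = 4862.
σ^{2k} = (σ²)^k = (2)^9 = 512.

Therefore m_{18} = σ^{18} · C_9 = 512 · 4862 = 2489344.


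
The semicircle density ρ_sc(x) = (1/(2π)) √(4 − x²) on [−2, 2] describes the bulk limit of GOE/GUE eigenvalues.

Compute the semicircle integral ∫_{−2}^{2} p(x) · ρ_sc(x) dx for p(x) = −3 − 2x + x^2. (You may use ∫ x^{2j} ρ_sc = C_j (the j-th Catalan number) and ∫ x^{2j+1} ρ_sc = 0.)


Write p(x) = Σ a_i x^i, split into monomials and integrate each against ρ_sc separately.
Using ∫ x^{2j} ρ_sc = C_j = (1/(j+1)) C(2j, j) (Catalan numbers) and ∫ x^{2j+1} ρ_sc = 0 (odd monomials vanish by symmetry):
  i = 0 (even): a_0 · C_{0} = -3 · 1 = -3
  i = 1 (odd): ∫ x^1 ρ_sc = 0 (vanishes)
  i = 2 (even): a_2 · C_{1} = 1 · 1 = 1

Summing the contributions: ∫_{−2}^{2} p(x) ρ_sc(x) dx = (-3) + 1 = -2.


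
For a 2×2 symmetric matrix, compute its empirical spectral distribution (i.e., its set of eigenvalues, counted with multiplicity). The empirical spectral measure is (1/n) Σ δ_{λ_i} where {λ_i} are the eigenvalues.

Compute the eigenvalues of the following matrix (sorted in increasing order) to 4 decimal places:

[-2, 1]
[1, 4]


Since M is real symmetric, both eigenvalues are real; they are the roots of det(λI − M) = λ² − (tr M) λ + det M.
tr M = -2 + 4 = 2.
det M = (-2)·4 − 1² = -8 − 1 = -9.
Characteristic polynomial: λ² − 2λ − 9 = 0.
Discriminant Δ = (tr M)² − 4·det M = 4 − (-36) = 40; √Δ = 6.324555.
λ = (tr M ± √Δ)/2 = (2 ± 6.324555)/2, giving (tr M − √Δ)/2 = -2.1623 and (tr M + √Δ)/2 = 4.1623.

Eigenvalues sorted in increasing order: [-2.1623, 4.1623].


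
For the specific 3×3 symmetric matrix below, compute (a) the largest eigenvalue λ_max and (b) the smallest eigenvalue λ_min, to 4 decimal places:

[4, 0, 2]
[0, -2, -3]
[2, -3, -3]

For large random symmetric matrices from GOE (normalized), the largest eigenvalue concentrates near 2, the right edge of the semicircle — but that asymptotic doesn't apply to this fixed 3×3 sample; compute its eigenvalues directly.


Since M is real symmetric, all three eigenvalues are real; they are the roots of det(λI − M) = λ³ − (tr M) λ² + s λ − det M, where s is the sum of the principal 2×2 minors.
tr M = 4 + (-2) + (-3) = -1.
s = (4·(-2) − 0²) + (4·(-3) − 2²) + ((-2)·(-3) − (-3)²) = -8 + (-16) + (-3) = -27.
det M (expand along row 1) = 4·(-3) − 0·6 + 2·4 = -4.
Characteristic polynomial: λ³ + λ² − 27λ + 4 = 0.
Substitute λ = y + (tr M)/3 = y − 0.333333 to remove the quadratic term: y³ + p·y + q = 0 with p = s − (tr M)²/3 = -27.333333 and q = −2(tr M)³/27 + (tr M)·s/3 − det M = 13.074074.
Three real roots ⇒ use the trigonometric (Viète) form: r = 2√(−p/3) = 6.036923, φ = arccos(3q/(p·r)) = arccos(-0.237697) = 1.810791 rad.
y_k = r·cos(φ/3 − 2πk/3) for k = 0, 1, 2 gives y = 4.970195, 0.482428, -5.452623.
λ_k = y_k − 0.333333 gives λ = 4.6369, 0.1491, -5.7860 (check: the sum is -1.0000 = tr M).

Hence λ_max = 4.6369 and λ_min = -5.7860.


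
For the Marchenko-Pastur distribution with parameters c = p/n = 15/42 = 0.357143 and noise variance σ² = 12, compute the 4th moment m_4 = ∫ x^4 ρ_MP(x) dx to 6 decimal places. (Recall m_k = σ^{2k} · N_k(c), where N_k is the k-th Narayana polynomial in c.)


E[X⁴] = σ⁸ (1 + 6c + 6c² + c³) (fourth MP moment). With σ² = 12 (so σ⁸ = 20736) and c = 15/42 = 0.357143: E[X⁴] = 20736 · (1 + 6·0.357143 + 6·(0.357143)² + (0.357143)³) = 20736 · 3.953717.

So E[X^4] = 81984.279883.


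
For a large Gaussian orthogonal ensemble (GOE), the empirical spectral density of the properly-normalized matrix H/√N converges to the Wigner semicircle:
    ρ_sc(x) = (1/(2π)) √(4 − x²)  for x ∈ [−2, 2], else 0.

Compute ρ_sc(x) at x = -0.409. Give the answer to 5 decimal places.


ρ_sc(x) = (1/(2π)) √(4 − x²). With x = -0.409:
  4 − x² = 4 − (-0.409)² = 4 − 0.167281 = 3.832719.
  √(4 − x²) = 1.957733.
  1/(2π) = 0.159155.
  ρ_sc(-0.409) = 0.159155 · 1.957733 = 0.311583.

Rounded to 5 decimal places: ρ_sc(-0.409) ≈ 0.31158.


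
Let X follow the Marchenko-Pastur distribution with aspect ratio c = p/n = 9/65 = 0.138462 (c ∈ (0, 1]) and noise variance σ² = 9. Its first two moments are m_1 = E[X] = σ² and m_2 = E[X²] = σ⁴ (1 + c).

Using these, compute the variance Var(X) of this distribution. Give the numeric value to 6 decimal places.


m_1 = E[X] = σ² = 9, so m_1² = 81.
m_2 = E[X²] = σ⁴ (1 + c) = 81 · (1 + 0.138462) = 81 · 1.138462 = 92.215385.
(Note m_2 − m_1² simplifies to c · σ⁴ = 0.138462 · 81.)

Var(X) = m_2 − m_1² = 92.215385 − 81 = 11.215385.


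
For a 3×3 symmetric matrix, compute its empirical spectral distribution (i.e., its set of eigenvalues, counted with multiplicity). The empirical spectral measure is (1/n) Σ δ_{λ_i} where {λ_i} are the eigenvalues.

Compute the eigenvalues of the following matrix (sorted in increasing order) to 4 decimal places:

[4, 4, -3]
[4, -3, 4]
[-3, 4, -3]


Since M is real symmetric, all three eigenvalues are real; they are the roots of det(λI − M) = λ³ − (tr M) λ² + s λ − det M, where s is the sum of the principal 2×2 minors.
tr M = 4 + (-3) + (-3) = -2.
s = (4·(-3) − 4²) + (4·(-3) − (-3)²) + ((-3)·(-3) − 4²) = -28 + (-21) + (-7) = -56.
det M (expand along row 1) = 4·(-7) − 4·0 + (-3)·7 = -49.
Characteristic polynomial: λ³ + 2λ² − 56λ + 49 = 0.
Substitute λ = y + (tr M)/3 = y − 0.666667 to remove the quadratic term: y³ + p·y + q = 0 with p = s − (tr M)²/3 = -57.333333 and q = −2(tr M)³/27 + (tr M)·s/3 − det M = 86.925926.
Three real roots ⇒ use the trigonometric (Viète) form: r = 2√(−p/3) = 8.743251, φ = arccos(3q/(p·r)) = arccos(-0.520224) = 2.117910 rad.
y_k = r·cos(φ/3 − 2πk/3) for k = 0, 1, 2 gives y = 6.653463, 1.585692, -8.239155.
λ_k = y_k − 0.666667 gives λ = 5.9868, 0.9190, -8.9058 (check: the sum is -2.0000 = tr M).

Eigenvalues sorted in increasing order: [-8.9058, 0.9190, 5.9868].


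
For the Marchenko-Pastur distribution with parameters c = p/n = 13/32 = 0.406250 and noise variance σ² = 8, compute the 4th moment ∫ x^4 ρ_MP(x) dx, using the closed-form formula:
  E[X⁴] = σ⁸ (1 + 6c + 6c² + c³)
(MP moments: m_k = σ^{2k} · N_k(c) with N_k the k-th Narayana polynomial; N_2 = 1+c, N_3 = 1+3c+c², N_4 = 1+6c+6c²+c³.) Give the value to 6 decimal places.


E[X⁴] = σ⁸ (1 + 6c + 6c² + c³) (fourth MP moment). With σ² = 8 (so σ⁸ = 4096) and c = 13/32 = 0.406250: E[X⁴] = 4096 · (1 + 6·0.406250 + 6·(0.406250)² + (0.406250)³) = 4096 · 4.494781.

So E[X^4] = 18410.625000.


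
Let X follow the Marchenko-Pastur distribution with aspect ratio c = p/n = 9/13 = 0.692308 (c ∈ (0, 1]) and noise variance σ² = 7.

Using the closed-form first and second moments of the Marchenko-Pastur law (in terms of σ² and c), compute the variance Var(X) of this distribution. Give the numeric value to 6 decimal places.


Recall the MP moments m_1 = E[X] = σ² and m_2 = E[X²] = σ⁴ (1 + c).
m_1 = E[X] = σ² = 7, so m_1² = 49.
m_2 = E[X²] = σ⁴ (1 + c) = 49 · (1 + 0.692308) = 49 · 1.692308 = 82.923077.
(Note m_2 − m_1² simplifies to c · σ⁴ = 0.692308 · 49.)

Var(X) = m_2 − m_1² = 82.923077 − 49 = 33.923077.


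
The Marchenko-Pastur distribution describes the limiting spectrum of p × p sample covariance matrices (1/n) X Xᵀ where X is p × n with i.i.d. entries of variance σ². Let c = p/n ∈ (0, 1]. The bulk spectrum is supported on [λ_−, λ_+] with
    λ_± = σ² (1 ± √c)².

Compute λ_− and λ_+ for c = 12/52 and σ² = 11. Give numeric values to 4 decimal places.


c = 12/52 = 0.230769; √c = 0.480384.
λ_− = σ² (1 − √c)² = 11 · (1 − 0.480384)² = 11 · (0.519616)² = 2.970003.
λ_+ = σ² (1 + √c)² = 11 · (1 + 0.480384)² = 11 · (1.480384)² = 24.106920.

Rounded to 4 decimal places: λ_− ≈ 2.9700, λ_+ ≈ 24.1069.
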